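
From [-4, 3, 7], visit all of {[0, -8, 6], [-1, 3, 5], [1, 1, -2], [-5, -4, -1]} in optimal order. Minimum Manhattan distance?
44
(one optimal route: (-4, 3, 7) → (-1, 3, 5) → (1, 1, -2) → (-5, -4, -1) → (0, -8, 6))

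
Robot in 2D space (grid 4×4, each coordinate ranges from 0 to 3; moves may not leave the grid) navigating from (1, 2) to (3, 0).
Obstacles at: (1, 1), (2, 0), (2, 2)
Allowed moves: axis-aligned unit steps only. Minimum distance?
6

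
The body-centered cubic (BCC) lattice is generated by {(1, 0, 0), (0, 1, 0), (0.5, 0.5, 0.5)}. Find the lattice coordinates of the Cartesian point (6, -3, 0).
6b₁ - 3b₂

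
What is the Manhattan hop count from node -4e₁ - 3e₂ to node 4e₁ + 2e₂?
13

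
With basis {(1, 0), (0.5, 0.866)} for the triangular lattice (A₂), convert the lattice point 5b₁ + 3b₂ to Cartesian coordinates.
(6.5, 2.598)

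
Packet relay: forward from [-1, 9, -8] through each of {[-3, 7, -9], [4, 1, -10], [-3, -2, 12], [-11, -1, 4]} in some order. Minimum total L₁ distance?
67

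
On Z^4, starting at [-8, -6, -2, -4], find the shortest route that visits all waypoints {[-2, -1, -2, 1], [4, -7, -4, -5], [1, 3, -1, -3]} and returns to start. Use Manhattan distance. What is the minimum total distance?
62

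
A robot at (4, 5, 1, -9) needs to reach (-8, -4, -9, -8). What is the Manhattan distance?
32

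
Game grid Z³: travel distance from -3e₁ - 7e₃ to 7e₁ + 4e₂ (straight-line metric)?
12.8452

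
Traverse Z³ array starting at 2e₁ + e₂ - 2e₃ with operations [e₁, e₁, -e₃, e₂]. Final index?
(4, 2, -3)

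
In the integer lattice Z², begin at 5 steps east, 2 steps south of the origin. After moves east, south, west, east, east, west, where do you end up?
(6, -3)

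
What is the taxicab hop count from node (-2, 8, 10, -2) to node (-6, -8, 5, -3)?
26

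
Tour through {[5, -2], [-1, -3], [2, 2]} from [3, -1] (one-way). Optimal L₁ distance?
18
(one optimal route: (3, -1) → (5, -2) → (-1, -3) → (2, 2))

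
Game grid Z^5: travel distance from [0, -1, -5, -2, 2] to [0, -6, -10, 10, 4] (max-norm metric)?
12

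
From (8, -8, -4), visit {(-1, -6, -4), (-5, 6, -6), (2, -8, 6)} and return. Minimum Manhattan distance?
78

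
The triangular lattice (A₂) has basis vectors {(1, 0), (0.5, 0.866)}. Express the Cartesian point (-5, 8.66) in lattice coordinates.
-10b₁ + 10b₂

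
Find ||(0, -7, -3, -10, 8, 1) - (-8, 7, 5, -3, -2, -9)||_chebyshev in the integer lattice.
14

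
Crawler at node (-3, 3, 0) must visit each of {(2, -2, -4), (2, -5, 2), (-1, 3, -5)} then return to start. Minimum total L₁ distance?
40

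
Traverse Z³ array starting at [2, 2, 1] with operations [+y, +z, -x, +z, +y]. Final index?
(1, 4, 3)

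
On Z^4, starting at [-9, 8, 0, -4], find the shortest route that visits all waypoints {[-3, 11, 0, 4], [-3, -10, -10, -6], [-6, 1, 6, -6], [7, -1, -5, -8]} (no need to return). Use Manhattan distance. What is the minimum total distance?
100
(one optimal route: (-9, 8, 0, -4) → (-3, 11, 0, 4) → (-6, 1, 6, -6) → (7, -1, -5, -8) → (-3, -10, -10, -6))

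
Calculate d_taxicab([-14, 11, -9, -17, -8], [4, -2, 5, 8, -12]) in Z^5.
74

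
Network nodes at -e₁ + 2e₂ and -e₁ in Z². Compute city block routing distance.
2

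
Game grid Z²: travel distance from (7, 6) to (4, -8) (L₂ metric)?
14.3178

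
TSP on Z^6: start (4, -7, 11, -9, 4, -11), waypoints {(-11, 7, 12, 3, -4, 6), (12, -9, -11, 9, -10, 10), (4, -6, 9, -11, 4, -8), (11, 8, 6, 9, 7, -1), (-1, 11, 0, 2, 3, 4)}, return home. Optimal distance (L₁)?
294
(one optimal route: (4, -7, 11, -9, 4, -11) → (-11, 7, 12, 3, -4, 6) → (-1, 11, 0, 2, 3, 4) → (11, 8, 6, 9, 7, -1) → (12, -9, -11, 9, -10, 10) → (4, -6, 9, -11, 4, -8) → (4, -7, 11, -9, 4, -11))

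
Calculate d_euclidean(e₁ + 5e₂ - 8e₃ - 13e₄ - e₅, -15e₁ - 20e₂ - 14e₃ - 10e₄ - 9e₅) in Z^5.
31.4643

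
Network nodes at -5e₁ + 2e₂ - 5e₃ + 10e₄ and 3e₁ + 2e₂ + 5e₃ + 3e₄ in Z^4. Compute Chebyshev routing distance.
10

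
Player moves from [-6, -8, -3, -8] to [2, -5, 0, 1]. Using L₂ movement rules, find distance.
12.7671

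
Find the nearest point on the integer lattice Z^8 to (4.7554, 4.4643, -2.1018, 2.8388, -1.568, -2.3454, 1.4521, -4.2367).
(5, 4, -2, 3, -2, -2, 1, -4)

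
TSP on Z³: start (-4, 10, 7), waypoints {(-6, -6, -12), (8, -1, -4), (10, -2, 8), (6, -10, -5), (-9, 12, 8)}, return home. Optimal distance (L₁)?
126
(one optimal route: (-4, 10, 7) → (10, -2, 8) → (8, -1, -4) → (6, -10, -5) → (-6, -6, -12) → (-9, 12, 8) → (-4, 10, 7))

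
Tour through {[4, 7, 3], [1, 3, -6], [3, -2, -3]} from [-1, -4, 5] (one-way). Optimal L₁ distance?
40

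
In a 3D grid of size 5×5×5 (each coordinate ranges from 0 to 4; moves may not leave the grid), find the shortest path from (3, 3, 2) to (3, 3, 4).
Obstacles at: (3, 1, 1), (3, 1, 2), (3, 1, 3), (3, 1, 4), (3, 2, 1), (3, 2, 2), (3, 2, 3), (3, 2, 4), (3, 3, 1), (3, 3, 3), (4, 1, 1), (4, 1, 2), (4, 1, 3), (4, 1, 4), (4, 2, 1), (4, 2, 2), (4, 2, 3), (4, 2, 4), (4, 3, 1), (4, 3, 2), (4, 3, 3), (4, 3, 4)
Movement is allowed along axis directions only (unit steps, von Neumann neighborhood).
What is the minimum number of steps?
4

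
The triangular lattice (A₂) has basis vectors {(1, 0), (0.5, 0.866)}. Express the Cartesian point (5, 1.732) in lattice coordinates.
4b₁ + 2b₂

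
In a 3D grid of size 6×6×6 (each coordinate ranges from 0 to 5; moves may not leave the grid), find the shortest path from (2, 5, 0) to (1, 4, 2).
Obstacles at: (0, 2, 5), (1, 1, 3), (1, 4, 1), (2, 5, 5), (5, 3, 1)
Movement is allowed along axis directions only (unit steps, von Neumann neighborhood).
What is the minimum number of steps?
4
(one shortest path: (2, 5, 0) → (1, 5, 0) → (1, 5, 1) → (1, 5, 2) → (1, 4, 2))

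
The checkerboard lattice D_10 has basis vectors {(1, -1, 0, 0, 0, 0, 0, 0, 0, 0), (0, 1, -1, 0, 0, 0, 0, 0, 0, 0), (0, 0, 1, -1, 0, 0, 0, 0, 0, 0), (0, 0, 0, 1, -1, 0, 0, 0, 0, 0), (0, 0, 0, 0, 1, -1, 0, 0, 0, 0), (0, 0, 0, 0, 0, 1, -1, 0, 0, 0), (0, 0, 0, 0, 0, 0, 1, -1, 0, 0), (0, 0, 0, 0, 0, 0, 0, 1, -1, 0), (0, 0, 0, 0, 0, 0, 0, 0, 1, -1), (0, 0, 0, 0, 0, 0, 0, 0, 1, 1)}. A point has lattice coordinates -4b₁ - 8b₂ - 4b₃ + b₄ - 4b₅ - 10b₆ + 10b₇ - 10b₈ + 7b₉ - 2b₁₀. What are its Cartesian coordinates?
(-4, -4, 4, 5, -5, -6, 20, -20, 15, -9)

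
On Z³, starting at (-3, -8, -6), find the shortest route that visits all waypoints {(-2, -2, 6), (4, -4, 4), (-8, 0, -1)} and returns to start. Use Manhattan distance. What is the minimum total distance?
64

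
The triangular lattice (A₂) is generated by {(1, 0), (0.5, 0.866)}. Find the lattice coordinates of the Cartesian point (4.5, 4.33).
2b₁ + 5b₂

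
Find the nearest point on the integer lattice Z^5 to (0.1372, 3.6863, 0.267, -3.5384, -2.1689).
(0, 4, 0, -4, -2)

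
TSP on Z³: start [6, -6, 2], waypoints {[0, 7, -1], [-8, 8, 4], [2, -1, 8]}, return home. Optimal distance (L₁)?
74
(one optimal route: (6, -6, 2) → (0, 7, -1) → (-8, 8, 4) → (2, -1, 8) → (6, -6, 2))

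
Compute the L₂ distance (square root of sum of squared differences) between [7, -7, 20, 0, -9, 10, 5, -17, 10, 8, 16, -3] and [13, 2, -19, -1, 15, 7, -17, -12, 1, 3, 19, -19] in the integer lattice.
55.7136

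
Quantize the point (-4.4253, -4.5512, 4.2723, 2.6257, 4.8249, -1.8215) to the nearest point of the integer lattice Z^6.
(-4, -5, 4, 3, 5, -2)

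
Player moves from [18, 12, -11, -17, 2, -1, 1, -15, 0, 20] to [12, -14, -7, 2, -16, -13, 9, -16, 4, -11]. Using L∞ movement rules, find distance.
31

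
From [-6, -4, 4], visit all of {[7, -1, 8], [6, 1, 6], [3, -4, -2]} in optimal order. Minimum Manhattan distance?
36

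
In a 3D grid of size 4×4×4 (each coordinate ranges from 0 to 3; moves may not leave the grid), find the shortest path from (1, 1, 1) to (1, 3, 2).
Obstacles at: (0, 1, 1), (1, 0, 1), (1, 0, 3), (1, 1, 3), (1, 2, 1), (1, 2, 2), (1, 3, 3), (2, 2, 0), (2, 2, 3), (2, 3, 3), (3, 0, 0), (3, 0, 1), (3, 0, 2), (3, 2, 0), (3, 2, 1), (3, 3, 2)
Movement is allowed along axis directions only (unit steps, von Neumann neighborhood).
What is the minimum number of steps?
5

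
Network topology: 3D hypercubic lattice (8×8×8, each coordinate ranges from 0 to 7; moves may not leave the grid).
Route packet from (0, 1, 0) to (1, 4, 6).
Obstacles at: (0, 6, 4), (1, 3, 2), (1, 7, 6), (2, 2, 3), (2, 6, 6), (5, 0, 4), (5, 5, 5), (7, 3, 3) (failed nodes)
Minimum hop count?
10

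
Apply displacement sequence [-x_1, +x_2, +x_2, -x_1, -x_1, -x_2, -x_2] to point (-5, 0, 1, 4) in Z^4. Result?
(-8, 0, 1, 4)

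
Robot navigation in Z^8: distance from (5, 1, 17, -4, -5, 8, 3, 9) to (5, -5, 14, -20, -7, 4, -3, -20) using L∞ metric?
29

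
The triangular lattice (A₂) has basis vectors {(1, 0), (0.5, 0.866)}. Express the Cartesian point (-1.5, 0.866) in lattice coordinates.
-2b₁ + b₂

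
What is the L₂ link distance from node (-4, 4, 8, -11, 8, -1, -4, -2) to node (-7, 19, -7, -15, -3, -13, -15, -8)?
29.95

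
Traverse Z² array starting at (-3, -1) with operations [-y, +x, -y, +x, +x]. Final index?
(0, -3)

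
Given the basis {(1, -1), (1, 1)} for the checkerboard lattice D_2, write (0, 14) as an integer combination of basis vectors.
-7b₁ + 7b₂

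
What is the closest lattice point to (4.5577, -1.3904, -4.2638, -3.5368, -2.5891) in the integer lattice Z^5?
(5, -1, -4, -4, -3)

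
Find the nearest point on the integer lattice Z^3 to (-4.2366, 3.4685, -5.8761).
(-4, 3, -6)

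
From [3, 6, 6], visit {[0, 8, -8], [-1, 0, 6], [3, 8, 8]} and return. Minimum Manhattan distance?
56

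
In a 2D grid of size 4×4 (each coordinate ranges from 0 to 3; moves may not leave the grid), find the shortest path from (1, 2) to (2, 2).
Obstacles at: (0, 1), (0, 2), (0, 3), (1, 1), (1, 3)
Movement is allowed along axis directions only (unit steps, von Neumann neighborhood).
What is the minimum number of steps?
1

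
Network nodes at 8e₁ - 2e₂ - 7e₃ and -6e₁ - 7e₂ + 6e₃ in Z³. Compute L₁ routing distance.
32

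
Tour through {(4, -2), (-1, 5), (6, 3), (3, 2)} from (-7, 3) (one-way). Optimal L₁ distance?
26
(one optimal route: (-7, 3) → (-1, 5) → (6, 3) → (3, 2) → (4, -2))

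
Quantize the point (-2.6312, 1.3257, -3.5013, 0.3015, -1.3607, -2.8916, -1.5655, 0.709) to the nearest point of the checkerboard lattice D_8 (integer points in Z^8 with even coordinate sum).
(-3, 1, -3, 0, -1, -3, -2, 1)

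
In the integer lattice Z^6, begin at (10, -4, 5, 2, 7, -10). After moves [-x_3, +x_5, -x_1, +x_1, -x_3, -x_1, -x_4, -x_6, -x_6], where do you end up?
(9, -4, 3, 1, 8, -12)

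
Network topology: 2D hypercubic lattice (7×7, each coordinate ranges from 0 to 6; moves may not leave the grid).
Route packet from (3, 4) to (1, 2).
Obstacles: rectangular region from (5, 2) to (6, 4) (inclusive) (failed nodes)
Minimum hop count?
4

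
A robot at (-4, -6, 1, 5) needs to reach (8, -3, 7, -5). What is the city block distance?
31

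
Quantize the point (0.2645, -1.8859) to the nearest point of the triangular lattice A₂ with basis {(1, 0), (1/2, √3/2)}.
(0, -1.732)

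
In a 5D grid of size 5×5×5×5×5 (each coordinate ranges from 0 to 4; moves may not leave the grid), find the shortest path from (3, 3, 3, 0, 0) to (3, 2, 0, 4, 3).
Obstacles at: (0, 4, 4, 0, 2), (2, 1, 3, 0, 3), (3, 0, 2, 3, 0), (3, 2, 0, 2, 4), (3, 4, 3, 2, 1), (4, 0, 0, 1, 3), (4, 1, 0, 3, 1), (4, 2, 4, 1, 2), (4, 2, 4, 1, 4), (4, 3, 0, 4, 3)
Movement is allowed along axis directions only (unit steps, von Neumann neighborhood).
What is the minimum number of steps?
11
(one shortest path: (3, 3, 3, 0, 0) → (3, 2, 3, 0, 0) → (3, 2, 2, 0, 0) → (3, 2, 1, 0, 0) → (3, 2, 0, 0, 0) → (3, 2, 0, 1, 0) → (3, 2, 0, 2, 0) → (3, 2, 0, 3, 0) → (3, 2, 0, 4, 0) → (3, 2, 0, 4, 1) → (3, 2, 0, 4, 2) → (3, 2, 0, 4, 3))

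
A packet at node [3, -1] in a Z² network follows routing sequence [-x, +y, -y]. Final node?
(2, -1)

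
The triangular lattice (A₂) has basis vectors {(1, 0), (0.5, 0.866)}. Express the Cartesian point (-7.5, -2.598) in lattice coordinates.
-6b₁ - 3b₂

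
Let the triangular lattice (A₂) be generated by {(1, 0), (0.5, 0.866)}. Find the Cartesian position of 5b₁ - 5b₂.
(2.5, -4.33)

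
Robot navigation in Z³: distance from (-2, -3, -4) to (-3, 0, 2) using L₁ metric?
10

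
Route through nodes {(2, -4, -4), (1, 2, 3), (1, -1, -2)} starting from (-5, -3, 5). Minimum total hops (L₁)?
27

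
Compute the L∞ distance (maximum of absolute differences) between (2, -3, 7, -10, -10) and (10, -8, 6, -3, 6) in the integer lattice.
16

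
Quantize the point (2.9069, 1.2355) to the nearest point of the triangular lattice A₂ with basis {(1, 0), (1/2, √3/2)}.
(3, 1.732)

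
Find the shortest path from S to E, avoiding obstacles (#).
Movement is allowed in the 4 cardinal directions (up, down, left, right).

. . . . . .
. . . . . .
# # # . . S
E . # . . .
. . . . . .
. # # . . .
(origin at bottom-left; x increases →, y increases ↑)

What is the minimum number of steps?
8
(one shortest path: (5, 3) → (4, 3) → (3, 3) → (3, 2) → (3, 1) → (2, 1) → (1, 1) → (0, 1) → (0, 2))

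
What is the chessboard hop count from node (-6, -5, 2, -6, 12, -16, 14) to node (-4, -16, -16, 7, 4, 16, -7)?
32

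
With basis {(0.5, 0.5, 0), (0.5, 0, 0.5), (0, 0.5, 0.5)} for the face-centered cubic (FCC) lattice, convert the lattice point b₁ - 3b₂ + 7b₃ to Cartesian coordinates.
(-1, 4, 2)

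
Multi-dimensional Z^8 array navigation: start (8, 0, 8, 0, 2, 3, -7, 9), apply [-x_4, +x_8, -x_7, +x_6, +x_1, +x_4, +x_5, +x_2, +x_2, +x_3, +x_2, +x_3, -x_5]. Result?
(9, 3, 10, 0, 2, 4, -8, 10)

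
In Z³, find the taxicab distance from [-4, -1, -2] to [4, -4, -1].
12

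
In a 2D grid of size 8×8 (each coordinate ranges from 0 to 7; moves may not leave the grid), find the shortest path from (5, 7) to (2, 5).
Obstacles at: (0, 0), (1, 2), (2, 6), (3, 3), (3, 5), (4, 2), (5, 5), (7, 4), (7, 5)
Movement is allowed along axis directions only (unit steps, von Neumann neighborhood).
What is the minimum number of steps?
7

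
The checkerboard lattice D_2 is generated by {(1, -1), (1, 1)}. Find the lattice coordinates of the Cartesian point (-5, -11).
3b₁ - 8b₂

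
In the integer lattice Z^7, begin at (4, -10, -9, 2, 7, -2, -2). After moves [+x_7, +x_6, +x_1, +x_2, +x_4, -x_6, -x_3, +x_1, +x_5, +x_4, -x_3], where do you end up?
(6, -9, -11, 4, 8, -2, -1)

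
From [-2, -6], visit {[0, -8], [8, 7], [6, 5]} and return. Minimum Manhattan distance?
50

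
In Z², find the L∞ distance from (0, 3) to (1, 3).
1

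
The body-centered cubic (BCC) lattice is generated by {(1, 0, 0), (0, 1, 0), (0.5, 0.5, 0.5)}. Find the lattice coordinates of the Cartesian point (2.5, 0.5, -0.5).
3b₁ + b₂ - b₃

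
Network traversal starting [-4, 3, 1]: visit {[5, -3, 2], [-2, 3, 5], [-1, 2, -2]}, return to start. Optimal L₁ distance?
44
(one optimal route: (-4, 3, 1) → (-2, 3, 5) → (5, -3, 2) → (-1, 2, -2) → (-4, 3, 1))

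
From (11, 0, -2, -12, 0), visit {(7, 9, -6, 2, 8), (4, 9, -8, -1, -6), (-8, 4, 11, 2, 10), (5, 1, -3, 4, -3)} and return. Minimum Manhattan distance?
170
(one optimal route: (11, 0, -2, -12, 0) → (-8, 4, 11, 2, 10) → (7, 9, -6, 2, 8) → (4, 9, -8, -1, -6) → (5, 1, -3, 4, -3) → (11, 0, -2, -12, 0))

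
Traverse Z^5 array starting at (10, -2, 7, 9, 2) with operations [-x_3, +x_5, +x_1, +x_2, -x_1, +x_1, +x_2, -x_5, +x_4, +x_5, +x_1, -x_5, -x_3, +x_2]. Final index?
(12, 1, 5, 10, 2)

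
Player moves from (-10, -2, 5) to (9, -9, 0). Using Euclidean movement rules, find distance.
20.8567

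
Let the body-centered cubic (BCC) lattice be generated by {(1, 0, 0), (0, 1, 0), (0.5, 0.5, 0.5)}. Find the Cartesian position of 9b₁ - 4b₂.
(9, -4, 0)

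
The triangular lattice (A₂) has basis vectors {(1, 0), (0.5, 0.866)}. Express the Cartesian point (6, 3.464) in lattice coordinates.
4b₁ + 4b₂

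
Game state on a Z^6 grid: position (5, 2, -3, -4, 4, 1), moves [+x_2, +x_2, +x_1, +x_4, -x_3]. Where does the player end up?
(6, 4, -4, -3, 4, 1)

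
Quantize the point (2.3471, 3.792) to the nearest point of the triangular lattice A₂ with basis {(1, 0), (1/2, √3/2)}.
(2, 3.464)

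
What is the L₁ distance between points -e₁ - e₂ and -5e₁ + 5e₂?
10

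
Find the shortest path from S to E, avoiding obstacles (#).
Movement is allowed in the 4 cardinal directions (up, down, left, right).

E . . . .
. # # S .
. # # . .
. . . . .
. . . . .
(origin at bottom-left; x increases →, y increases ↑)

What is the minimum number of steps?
4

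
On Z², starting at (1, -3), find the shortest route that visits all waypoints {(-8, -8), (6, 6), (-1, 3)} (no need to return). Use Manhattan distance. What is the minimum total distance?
42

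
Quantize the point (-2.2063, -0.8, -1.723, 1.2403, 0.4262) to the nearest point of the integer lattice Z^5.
(-2, -1, -2, 1, 0)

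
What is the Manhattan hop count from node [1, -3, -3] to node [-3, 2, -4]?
10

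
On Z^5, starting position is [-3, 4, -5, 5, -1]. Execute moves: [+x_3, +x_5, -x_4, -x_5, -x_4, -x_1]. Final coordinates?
(-4, 4, -4, 3, -1)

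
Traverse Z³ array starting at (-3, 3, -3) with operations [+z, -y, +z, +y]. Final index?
(-3, 3, -1)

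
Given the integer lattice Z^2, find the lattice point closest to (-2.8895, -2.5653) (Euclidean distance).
(-3, -3)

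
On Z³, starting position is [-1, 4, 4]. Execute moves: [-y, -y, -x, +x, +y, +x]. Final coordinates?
(0, 3, 4)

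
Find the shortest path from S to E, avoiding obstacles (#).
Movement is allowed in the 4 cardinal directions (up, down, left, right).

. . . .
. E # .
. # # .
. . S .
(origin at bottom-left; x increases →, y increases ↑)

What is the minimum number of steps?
5
(one shortest path: (2, 0) → (1, 0) → (0, 0) → (0, 1) → (0, 2) → (1, 2))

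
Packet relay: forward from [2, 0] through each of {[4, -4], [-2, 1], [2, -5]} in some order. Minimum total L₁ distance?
18
(one optimal route: (2, 0) → (-2, 1) → (2, -5) → (4, -4))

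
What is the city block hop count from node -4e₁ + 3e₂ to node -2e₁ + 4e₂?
3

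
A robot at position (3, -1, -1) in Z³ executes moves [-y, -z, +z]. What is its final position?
(3, -2, -1)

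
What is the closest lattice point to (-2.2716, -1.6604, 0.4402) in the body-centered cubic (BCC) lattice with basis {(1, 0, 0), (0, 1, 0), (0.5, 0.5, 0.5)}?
(-2.5, -1.5, 0.5)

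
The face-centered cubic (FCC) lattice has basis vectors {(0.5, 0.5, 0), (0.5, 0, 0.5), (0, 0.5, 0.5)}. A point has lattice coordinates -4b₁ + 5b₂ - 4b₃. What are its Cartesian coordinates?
(0.5, -4, 0.5)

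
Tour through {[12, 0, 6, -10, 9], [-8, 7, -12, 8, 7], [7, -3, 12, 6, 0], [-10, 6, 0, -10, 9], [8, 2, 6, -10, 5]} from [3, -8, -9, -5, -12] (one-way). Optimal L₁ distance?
165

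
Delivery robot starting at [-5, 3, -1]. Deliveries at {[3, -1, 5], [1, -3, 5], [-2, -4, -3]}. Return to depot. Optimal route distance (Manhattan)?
46
(one optimal route: (-5, 3, -1) → (3, -1, 5) → (1, -3, 5) → (-2, -4, -3) → (-5, 3, -1))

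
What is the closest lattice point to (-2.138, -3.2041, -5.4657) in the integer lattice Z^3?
(-2, -3, -5)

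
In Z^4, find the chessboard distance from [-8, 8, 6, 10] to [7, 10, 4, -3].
15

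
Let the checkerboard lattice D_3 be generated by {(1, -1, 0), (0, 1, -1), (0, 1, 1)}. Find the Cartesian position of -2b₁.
(-2, 2, 0)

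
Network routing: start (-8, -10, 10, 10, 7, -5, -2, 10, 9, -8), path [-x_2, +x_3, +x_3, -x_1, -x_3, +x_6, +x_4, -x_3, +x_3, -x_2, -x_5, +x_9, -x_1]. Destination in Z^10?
(-10, -12, 11, 11, 6, -4, -2, 10, 10, -8)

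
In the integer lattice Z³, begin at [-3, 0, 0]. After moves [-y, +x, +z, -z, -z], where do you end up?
(-2, -1, -1)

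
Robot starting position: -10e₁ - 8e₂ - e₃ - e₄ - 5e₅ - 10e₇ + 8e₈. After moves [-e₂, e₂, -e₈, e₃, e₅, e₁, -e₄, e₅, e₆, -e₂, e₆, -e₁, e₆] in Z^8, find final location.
(-10, -9, 0, -2, -3, 3, -10, 7)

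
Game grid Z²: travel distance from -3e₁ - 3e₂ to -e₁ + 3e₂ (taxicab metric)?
8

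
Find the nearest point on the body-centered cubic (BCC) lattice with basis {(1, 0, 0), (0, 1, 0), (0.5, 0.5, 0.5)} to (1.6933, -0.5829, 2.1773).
(1.5, -0.5, 2.5)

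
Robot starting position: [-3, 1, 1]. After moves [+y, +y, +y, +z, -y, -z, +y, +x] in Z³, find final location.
(-2, 4, 1)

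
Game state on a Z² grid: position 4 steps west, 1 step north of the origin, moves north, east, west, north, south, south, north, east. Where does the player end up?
(-3, 2)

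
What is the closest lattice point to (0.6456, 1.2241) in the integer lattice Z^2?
(1, 1)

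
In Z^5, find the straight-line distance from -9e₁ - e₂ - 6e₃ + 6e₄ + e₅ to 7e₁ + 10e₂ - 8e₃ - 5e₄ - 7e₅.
23.7908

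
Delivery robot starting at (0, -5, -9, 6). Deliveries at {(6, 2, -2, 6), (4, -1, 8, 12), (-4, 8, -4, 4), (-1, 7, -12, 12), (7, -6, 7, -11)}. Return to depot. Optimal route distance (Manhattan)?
156
(one optimal route: (0, -5, -9, 6) → (-1, 7, -12, 12) → (-4, 8, -4, 4) → (6, 2, -2, 6) → (4, -1, 8, 12) → (7, -6, 7, -11) → (0, -5, -9, 6))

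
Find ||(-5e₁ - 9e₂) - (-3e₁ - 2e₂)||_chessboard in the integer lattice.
7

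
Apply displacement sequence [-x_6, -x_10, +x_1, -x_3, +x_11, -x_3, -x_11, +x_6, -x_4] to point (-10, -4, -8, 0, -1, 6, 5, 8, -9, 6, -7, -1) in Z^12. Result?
(-9, -4, -10, -1, -1, 6, 5, 8, -9, 5, -7, -1)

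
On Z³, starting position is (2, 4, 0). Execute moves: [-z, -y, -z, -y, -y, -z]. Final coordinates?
(2, 1, -3)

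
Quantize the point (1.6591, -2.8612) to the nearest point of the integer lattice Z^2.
(2, -3)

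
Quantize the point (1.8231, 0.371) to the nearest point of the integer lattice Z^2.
(2, 0)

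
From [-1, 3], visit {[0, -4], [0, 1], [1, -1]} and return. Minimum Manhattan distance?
18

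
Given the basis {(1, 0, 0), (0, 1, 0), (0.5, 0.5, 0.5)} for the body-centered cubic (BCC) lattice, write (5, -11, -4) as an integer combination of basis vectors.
9b₁ - 7b₂ - 8b₃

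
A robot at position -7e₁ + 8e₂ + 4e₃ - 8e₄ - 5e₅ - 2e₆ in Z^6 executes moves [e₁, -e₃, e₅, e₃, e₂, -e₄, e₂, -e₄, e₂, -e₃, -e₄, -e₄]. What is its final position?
(-6, 11, 3, -12, -4, -2)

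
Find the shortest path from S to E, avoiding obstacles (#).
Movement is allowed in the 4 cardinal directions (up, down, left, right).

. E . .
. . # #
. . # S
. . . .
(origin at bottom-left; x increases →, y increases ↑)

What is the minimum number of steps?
6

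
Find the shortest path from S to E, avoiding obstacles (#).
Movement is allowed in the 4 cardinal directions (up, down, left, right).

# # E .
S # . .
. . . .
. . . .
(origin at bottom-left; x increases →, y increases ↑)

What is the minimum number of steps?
5
(one shortest path: (0, 2) → (0, 1) → (1, 1) → (2, 1) → (2, 2) → (2, 3))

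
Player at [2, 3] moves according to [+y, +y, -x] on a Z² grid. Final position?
(1, 5)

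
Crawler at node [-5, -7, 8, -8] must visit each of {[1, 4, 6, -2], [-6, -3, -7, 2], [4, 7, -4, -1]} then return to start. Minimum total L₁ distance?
98
(one optimal route: (-5, -7, 8, -8) → (1, 4, 6, -2) → (4, 7, -4, -1) → (-6, -3, -7, 2) → (-5, -7, 8, -8))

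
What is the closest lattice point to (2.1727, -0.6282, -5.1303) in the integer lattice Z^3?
(2, -1, -5)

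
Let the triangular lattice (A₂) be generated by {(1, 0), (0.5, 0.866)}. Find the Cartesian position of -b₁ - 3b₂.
(-2.5, -2.598)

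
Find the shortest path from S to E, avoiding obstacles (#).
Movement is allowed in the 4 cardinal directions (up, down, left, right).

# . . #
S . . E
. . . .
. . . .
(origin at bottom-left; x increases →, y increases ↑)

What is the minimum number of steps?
3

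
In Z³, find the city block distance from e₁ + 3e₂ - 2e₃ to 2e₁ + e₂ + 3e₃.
8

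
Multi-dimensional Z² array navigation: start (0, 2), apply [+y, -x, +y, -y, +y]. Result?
(-1, 4)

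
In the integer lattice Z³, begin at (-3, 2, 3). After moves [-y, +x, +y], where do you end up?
(-2, 2, 3)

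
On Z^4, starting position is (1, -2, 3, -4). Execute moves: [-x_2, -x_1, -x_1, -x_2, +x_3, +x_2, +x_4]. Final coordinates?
(-1, -3, 4, -3)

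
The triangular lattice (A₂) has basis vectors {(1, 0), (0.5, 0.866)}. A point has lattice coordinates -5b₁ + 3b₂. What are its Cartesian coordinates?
(-3.5, 2.598)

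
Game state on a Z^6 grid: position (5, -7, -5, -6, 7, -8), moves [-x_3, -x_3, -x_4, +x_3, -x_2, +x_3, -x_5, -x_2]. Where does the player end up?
(5, -9, -5, -7, 6, -8)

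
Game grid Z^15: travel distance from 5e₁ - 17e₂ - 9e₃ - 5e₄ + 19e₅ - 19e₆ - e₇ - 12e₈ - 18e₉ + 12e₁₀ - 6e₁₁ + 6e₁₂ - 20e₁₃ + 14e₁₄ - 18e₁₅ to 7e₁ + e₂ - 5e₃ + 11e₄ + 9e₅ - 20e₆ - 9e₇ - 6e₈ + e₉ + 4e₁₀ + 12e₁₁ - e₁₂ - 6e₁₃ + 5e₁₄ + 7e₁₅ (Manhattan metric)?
165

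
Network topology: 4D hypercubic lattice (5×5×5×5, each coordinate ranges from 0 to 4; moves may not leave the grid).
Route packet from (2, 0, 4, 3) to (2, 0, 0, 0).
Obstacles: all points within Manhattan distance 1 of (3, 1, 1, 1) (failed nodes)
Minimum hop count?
7
(one shortest path: (2, 0, 4, 3) → (2, 0, 3, 3) → (2, 0, 2, 3) → (2, 0, 1, 3) → (2, 0, 0, 3) → (2, 0, 0, 2) → (2, 0, 0, 1) → (2, 0, 0, 0))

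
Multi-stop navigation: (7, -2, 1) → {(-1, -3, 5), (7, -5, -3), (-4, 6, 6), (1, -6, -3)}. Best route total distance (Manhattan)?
40
(one optimal route: (7, -2, 1) → (7, -5, -3) → (1, -6, -3) → (-1, -3, 5) → (-4, 6, 6))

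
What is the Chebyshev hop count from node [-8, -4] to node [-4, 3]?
7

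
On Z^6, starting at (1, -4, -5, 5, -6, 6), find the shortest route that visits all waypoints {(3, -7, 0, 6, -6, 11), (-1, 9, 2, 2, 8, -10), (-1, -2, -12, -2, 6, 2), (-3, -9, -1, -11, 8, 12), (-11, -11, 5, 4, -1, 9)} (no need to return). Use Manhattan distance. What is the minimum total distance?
175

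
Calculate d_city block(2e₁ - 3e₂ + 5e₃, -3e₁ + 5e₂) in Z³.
18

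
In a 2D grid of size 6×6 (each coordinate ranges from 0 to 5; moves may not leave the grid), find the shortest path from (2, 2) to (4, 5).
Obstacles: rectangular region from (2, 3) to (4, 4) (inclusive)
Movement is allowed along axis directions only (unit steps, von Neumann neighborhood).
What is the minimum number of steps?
7
(one shortest path: (2, 2) → (1, 2) → (1, 3) → (1, 4) → (1, 5) → (2, 5) → (3, 5) → (4, 5))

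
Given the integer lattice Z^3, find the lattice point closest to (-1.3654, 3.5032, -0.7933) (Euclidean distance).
(-1, 4, -1)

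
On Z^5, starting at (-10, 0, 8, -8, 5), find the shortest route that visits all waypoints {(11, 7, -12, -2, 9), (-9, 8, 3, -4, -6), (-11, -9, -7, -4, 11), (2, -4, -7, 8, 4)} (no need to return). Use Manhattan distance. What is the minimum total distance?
152
(one optimal route: (-10, 0, 8, -8, 5) → (-9, 8, 3, -4, -6) → (-11, -9, -7, -4, 11) → (2, -4, -7, 8, 4) → (11, 7, -12, -2, 9))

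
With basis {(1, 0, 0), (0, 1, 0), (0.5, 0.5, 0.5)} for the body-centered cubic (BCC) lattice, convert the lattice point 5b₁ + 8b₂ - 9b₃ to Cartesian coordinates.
(0.5, 3.5, -4.5)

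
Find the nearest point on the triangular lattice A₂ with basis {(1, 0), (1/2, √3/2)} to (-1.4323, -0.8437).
(-1.5, -0.866)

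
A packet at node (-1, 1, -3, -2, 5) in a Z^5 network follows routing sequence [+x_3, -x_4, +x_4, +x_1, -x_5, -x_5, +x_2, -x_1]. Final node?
(-1, 2, -2, -2, 3)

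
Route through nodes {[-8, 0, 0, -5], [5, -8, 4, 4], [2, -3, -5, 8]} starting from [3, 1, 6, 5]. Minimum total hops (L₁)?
66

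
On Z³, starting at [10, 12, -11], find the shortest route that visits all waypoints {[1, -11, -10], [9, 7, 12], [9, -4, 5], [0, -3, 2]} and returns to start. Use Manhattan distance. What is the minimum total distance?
114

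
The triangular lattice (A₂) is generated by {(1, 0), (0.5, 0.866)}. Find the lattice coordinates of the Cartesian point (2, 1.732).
b₁ + 2b₂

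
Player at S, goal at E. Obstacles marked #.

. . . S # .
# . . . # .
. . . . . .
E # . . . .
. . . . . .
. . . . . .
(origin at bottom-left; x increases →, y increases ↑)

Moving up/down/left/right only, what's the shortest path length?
6
(one shortest path: (3, 5) → (2, 5) → (1, 5) → (1, 4) → (1, 3) → (0, 3) → (0, 2))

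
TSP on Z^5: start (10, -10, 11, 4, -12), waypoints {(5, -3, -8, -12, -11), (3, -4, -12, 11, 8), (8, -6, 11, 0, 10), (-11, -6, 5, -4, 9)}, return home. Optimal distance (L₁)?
208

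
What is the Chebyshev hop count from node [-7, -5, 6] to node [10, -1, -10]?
17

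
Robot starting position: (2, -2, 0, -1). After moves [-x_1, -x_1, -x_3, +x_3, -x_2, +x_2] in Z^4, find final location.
(0, -2, 0, -1)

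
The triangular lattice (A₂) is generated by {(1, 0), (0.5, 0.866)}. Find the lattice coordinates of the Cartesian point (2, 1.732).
b₁ + 2b₂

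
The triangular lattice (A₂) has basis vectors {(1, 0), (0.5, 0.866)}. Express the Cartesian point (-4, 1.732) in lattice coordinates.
-5b₁ + 2b₂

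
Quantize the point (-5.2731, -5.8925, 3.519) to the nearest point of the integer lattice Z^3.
(-5, -6, 4)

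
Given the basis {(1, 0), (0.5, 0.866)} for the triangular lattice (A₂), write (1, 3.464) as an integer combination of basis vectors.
-b₁ + 4b₂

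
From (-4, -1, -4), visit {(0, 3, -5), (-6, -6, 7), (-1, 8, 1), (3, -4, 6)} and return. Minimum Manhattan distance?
72
(one optimal route: (-4, -1, -4) → (0, 3, -5) → (-1, 8, 1) → (3, -4, 6) → (-6, -6, 7) → (-4, -1, -4))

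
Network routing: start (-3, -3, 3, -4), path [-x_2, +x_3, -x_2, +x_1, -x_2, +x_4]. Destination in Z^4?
(-2, -6, 4, -3)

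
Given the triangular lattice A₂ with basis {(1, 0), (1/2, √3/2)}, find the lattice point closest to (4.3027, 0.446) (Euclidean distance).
(4.5, 0.866)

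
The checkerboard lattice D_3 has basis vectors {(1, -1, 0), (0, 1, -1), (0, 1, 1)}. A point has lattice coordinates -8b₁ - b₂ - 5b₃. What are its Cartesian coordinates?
(-8, 2, -4)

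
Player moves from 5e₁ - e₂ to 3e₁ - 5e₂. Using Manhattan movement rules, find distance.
6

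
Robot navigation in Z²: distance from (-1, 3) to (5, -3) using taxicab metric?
12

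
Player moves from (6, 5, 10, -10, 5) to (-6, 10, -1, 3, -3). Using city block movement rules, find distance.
49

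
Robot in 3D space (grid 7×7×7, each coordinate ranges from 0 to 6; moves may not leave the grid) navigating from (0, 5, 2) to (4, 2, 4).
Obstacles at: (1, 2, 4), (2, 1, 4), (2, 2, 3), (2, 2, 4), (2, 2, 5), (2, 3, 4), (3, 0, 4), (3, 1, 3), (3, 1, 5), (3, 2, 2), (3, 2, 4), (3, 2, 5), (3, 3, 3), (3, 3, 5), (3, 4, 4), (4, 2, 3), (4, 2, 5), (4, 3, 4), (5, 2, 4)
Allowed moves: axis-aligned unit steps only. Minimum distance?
11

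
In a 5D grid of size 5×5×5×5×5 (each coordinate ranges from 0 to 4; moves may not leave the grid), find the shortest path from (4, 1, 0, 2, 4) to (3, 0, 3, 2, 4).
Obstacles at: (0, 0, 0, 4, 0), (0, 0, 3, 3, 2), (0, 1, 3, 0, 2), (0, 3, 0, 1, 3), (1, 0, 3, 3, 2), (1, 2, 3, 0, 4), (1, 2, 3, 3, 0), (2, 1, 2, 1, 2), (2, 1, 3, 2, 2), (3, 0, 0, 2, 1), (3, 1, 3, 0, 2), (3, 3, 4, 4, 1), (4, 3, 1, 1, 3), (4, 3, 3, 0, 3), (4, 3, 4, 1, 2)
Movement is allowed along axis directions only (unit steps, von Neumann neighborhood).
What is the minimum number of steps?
5
(one shortest path: (4, 1, 0, 2, 4) → (3, 1, 0, 2, 4) → (3, 0, 0, 2, 4) → (3, 0, 1, 2, 4) → (3, 0, 2, 2, 4) → (3, 0, 3, 2, 4))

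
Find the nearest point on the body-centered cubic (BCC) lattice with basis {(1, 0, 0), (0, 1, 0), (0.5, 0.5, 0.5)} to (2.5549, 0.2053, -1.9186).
(3, 0, -2)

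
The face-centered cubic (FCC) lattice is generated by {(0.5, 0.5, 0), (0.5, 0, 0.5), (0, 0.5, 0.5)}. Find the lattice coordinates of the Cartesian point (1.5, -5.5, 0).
-4b₁ + 7b₂ - 7b₃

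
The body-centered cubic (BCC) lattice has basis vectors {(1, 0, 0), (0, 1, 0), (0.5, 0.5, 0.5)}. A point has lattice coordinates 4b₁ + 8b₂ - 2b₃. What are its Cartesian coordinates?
(3, 7, -1)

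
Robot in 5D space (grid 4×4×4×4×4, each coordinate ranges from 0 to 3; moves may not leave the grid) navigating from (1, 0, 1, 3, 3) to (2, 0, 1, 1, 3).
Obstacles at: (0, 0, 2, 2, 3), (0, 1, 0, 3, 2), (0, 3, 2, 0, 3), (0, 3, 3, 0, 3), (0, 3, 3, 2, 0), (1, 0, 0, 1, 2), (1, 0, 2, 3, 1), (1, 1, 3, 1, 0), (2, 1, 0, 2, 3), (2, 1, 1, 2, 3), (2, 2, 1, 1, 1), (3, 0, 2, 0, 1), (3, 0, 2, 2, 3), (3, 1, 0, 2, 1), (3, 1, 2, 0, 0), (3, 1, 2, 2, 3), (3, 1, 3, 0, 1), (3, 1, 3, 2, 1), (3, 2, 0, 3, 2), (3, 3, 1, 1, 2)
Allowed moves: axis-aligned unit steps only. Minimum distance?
3
(one shortest path: (1, 0, 1, 3, 3) → (2, 0, 1, 3, 3) → (2, 0, 1, 2, 3) → (2, 0, 1, 1, 3))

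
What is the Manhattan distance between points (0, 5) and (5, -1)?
11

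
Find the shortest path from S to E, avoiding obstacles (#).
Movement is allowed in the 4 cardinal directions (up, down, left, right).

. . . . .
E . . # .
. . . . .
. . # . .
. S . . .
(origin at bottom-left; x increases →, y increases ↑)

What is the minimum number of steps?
4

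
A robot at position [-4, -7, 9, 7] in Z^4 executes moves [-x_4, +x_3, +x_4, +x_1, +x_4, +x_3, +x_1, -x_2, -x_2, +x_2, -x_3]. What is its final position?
(-2, -8, 10, 8)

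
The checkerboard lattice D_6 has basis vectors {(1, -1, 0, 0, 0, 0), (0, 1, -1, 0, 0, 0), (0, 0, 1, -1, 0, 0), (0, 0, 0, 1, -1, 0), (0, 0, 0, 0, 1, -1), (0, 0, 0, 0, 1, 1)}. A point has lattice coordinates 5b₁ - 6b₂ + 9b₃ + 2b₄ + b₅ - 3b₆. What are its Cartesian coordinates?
(5, -11, 15, -7, -4, -4)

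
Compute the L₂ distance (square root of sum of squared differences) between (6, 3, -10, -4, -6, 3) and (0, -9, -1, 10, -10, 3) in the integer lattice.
21.7486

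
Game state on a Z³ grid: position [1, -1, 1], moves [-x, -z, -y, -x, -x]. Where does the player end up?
(-2, -2, 0)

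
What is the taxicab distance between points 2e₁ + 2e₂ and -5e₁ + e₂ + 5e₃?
13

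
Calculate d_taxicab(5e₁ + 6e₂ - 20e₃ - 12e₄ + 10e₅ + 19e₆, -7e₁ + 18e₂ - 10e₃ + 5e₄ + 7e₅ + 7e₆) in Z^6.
66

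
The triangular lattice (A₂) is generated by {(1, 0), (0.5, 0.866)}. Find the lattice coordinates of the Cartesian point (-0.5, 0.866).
-b₁ + b₂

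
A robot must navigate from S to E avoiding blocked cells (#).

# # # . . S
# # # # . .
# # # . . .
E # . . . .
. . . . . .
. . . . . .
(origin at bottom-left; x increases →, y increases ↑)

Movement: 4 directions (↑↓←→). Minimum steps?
10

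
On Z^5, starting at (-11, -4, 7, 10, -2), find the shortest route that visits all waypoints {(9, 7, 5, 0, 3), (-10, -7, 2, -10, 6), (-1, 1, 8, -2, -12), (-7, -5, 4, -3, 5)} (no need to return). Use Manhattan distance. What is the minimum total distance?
122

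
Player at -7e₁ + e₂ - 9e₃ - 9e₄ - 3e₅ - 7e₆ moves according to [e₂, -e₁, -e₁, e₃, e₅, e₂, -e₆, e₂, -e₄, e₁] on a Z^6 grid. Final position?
(-8, 4, -8, -10, -2, -8)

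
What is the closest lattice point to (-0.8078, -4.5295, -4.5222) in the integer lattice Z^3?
(-1, -5, -5)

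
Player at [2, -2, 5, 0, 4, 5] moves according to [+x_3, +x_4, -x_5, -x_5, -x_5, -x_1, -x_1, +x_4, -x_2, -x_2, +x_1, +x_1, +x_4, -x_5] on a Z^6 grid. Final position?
(2, -4, 6, 3, 0, 5)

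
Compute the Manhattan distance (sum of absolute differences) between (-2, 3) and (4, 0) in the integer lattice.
9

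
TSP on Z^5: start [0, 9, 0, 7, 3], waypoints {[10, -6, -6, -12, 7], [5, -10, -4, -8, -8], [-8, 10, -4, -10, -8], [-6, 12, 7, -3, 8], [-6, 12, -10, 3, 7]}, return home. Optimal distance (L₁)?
208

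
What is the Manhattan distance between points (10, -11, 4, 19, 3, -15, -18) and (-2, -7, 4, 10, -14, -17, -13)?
49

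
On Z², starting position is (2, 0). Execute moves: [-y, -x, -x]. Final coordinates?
(0, -1)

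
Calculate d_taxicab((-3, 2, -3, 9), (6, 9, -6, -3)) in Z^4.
31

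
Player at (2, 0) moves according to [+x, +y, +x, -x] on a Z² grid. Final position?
(3, 1)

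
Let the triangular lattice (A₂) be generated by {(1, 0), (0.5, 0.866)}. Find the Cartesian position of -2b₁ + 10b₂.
(3, 8.66)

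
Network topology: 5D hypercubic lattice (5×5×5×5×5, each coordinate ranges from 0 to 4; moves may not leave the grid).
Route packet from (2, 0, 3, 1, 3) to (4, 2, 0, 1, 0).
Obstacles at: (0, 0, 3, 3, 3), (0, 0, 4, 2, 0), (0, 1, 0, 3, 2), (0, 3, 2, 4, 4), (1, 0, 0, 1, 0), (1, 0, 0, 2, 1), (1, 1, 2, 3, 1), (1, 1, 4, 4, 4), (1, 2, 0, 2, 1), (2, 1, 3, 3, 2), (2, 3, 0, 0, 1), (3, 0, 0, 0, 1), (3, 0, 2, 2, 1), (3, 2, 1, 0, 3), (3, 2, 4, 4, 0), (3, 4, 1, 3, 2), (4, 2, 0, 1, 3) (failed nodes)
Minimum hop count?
10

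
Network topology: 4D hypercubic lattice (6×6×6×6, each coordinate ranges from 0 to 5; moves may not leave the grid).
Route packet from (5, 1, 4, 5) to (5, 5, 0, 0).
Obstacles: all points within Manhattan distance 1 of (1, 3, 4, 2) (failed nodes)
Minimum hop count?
13
(one shortest path: (5, 1, 4, 5) → (5, 2, 4, 5) → (5, 3, 4, 5) → (5, 4, 4, 5) → (5, 5, 4, 5) → (5, 5, 3, 5) → (5, 5, 2, 5) → (5, 5, 1, 5) → (5, 5, 0, 5) → (5, 5, 0, 4) → (5, 5, 0, 3) → (5, 5, 0, 2) → (5, 5, 0, 1) → (5, 5, 0, 0))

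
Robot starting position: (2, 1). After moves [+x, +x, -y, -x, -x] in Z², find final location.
(2, 0)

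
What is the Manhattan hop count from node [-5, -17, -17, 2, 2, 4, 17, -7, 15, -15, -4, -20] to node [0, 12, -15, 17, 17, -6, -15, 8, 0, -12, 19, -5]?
179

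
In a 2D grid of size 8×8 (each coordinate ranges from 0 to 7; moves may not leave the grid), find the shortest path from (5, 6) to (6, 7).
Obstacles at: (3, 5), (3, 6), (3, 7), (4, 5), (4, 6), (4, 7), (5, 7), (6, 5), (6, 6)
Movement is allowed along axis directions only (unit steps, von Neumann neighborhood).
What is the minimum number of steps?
8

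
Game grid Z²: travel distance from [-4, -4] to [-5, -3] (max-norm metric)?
1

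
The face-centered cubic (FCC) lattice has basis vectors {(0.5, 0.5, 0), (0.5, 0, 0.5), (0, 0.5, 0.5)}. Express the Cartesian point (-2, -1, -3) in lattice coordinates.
-4b₂ - 2b₃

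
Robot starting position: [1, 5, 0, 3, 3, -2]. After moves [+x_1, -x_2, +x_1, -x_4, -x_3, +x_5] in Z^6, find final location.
(3, 4, -1, 2, 4, -2)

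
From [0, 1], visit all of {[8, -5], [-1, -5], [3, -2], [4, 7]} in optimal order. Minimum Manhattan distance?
34
(one optimal route: (0, 1) → (-1, -5) → (8, -5) → (3, -2) → (4, 7))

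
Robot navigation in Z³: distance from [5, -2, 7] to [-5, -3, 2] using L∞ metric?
10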